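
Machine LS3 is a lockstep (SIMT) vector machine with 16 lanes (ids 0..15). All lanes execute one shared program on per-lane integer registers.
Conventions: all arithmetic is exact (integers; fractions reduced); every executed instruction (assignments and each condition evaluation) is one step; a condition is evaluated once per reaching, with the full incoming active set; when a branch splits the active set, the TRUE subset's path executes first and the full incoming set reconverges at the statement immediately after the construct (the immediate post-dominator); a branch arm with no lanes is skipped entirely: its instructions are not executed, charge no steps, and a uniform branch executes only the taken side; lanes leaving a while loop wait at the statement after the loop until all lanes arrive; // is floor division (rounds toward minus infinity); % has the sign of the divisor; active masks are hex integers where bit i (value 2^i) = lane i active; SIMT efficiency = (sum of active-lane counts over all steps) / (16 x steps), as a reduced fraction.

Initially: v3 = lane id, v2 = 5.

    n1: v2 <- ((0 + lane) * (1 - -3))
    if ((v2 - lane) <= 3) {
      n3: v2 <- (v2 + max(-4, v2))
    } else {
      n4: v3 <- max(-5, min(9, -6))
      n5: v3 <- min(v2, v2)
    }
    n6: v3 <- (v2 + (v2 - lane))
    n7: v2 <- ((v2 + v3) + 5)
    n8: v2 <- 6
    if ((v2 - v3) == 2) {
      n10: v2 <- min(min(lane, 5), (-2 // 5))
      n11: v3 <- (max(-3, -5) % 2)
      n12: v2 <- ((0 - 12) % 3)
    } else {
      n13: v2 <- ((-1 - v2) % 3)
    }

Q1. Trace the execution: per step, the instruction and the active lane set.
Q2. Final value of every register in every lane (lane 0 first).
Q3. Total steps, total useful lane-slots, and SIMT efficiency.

step 0: v2 <- ((0 + lane) * (1 - -3)) 0xffff
step 1: eval ((v2 - lane) <= 3)      0xffff
step 2: v2 <- (v2 + max(-4, v2))     0x0003
step 3: v3 <- max(-5, min(9, -6))    0xfffc
step 4: v3 <- min(v2, v2)            0xfffc
step 5: v3 <- (v2 + (v2 - lane))     0xffff
step 6: v2 <- ((v2 + v3) + 5)        0xffff
step 7: v2 <- 6                      0xffff
step 8: eval ((v2 - v3) == 2)        0xffff
step 9: v2 <- ((-1 - v2) % 3)        0xffff

Answer: 10 steps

v3: 0,15,14,21,28,35,42,49,56,63,70,77,84,91,98,105
v2: 2,2,2,2,2,2,2,2,2,2,2,2,2,2,2,2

steps = 10; useful = 142; efficiency = 142/160 = 71/80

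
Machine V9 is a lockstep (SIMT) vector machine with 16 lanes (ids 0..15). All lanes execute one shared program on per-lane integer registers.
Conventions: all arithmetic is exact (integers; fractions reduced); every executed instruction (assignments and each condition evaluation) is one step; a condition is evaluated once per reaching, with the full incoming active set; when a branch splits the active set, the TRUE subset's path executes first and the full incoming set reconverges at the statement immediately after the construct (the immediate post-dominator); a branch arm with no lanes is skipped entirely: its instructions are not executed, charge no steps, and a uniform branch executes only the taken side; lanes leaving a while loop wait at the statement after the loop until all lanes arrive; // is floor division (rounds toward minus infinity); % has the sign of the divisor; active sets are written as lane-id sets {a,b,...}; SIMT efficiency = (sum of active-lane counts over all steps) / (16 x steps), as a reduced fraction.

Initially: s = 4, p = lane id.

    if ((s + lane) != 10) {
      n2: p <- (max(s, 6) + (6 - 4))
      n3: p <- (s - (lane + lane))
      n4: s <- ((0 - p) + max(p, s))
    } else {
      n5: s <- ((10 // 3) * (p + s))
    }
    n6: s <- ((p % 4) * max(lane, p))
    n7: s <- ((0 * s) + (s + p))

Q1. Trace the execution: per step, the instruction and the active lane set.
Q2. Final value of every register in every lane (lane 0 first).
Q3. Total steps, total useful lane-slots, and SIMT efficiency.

step 0: eval ((s + lane) != 10)      {0,1,2,3,4,5,6,7,8,9,10,11,12,13,14,15}
step 1: p <- (max(s, 6) + (6 - 4))   {0,1,2,3,4,5,7,8,9,10,11,12,13,14,15}
step 2: p <- (s - (lane + lane))     {0,1,2,3,4,5,7,8,9,10,11,12,13,14,15}
step 3: s <- ((0 - p) + max(p, s))   {0,1,2,3,4,5,7,8,9,10,11,12,13,14,15}
step 4: s <- ((10 // 3) * (p + s))   {6}
step 5: s <- ((p % 4) * max(lane, p)) {0,1,2,3,4,5,6,7,8,9,10,11,12,13,14,15}
step 6: s <- ((0 * s) + (s + p))     {0,1,2,3,4,5,6,7,8,9,10,11,12,13,14,15}

Answer: 7 steps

s: 4,6,0,4,-4,4,18,4,-12,4,-16,4,-20,4,-24,4
p: 4,2,0,-2,-4,-6,6,-10,-12,-14,-16,-18,-20,-22,-24,-26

steps = 7; useful = 94; efficiency = 94/112 = 47/56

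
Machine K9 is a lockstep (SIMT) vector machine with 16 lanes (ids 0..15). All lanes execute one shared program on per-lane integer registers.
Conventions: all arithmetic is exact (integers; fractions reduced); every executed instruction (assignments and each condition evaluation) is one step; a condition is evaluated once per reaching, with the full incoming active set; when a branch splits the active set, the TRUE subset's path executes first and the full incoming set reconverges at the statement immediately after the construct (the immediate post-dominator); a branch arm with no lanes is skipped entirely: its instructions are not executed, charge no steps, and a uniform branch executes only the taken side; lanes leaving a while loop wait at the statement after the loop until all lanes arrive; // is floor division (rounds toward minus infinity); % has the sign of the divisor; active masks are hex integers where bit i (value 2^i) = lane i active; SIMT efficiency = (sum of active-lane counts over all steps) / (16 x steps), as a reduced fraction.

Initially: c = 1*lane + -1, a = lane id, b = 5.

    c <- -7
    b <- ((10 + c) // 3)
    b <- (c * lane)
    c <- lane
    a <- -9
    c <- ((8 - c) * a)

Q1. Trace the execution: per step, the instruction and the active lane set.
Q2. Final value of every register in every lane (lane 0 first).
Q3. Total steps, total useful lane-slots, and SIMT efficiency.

step 0: c <- -7                      0xffff
step 1: b <- ((10 + c) // 3)         0xffff
step 2: b <- (c * lane)              0xffff
step 3: c <- lane                    0xffff
step 4: a <- -9                      0xffff
step 5: c <- ((8 - c) * a)           0xffff

Answer: 6 steps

c: -72,-63,-54,-45,-36,-27,-18,-9,0,9,18,27,36,45,54,63
a: -9,-9,-9,-9,-9,-9,-9,-9,-9,-9,-9,-9,-9,-9,-9,-9
b: 0,-7,-14,-21,-28,-35,-42,-49,-56,-63,-70,-77,-84,-91,-98,-105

steps = 6; useful = 96; efficiency = 96/96 = 1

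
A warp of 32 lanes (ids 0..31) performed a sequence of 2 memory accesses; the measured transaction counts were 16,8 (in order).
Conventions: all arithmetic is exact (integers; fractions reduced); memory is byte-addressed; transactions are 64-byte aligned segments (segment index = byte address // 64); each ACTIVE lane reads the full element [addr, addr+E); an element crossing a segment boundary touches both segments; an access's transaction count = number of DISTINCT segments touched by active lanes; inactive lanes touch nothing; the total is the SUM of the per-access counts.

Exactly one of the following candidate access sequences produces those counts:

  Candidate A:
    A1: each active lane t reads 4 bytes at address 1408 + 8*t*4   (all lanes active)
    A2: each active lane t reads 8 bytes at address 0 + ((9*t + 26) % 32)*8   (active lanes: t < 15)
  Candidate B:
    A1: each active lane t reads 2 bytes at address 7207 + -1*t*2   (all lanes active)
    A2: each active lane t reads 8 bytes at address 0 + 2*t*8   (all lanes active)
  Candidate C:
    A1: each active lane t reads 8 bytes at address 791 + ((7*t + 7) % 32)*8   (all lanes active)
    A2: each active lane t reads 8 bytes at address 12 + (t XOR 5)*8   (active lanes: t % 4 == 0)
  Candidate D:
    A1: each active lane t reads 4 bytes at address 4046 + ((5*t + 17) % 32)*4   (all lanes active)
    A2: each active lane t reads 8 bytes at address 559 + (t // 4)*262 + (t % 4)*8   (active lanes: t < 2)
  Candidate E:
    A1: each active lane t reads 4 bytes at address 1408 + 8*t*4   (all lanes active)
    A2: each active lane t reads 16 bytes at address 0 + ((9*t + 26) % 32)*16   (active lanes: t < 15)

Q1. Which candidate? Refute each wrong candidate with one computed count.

A: A2 gives 4 transactions, not 8
B: A1 gives 2 transactions, not 16
C: A1 gives 5 transactions, not 16
D: A1 gives 3 transactions, not 16
E: all counts match (16,8)

Answer: E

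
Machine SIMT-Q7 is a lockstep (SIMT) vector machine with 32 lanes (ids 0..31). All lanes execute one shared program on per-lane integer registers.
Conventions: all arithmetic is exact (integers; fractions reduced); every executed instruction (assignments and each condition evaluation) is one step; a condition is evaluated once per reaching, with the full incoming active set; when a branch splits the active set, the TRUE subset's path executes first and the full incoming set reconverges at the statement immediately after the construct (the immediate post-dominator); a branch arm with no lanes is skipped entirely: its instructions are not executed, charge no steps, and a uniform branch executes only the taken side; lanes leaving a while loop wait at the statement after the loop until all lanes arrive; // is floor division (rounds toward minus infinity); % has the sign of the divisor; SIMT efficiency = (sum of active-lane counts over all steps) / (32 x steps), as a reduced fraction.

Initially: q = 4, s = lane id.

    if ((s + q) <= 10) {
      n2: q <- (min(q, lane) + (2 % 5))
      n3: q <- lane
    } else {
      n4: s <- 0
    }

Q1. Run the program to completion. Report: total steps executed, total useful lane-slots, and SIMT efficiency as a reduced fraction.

Answer: 4 steps, 71 useful, 71/128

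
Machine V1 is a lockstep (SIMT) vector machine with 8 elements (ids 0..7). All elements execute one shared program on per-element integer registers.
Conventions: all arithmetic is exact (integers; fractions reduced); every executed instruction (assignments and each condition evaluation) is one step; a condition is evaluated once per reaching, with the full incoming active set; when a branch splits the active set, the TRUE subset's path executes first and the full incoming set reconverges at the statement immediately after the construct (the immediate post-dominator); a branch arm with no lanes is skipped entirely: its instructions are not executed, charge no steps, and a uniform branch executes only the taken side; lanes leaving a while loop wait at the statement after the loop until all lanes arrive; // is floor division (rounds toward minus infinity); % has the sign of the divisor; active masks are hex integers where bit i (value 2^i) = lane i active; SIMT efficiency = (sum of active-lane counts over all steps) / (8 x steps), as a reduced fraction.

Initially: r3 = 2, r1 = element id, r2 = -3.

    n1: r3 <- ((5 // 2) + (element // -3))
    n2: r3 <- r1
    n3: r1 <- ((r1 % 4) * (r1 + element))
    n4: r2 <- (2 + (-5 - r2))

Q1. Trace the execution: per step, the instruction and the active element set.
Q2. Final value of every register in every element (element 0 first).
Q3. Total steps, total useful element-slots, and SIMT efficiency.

step 0: r3 <- ((5 // 2) + (element // -3)) 0xff
step 1: r3 <- r1                     0xff
step 2: r1 <- ((r1 % 4) * (r1 + element)) 0xff
step 3: r2 <- (2 + (-5 - r2))        0xff

Answer: 4 steps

r3: 0,1,2,3,4,5,6,7
r1: 0,2,8,18,0,10,24,42
r2: 0,0,0,0,0,0,0,0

steps = 4; useful = 32; efficiency = 32/32 = 1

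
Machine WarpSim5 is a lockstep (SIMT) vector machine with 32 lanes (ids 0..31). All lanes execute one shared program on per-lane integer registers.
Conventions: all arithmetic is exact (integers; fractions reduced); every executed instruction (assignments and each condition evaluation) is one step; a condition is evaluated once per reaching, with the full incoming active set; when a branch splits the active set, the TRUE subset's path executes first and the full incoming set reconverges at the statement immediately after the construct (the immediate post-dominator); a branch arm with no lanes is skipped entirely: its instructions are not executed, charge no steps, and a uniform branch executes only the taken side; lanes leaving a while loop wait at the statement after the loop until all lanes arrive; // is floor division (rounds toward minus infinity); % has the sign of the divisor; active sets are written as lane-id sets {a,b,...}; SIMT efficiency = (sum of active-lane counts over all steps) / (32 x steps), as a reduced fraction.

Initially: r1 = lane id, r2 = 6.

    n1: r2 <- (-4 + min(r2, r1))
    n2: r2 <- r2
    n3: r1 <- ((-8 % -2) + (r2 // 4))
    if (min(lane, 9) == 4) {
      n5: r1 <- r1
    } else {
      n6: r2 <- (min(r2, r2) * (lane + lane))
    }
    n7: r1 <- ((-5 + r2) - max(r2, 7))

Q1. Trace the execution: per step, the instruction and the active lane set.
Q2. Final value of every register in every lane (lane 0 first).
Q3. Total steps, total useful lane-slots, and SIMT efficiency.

step 0: r2 <- (-4 + min(r2, r1))     {0,1,2,3,4,5,6,7,8,9,10,11,12,13,14,15,16,17,18,19,20,21,22,23,24,25,26,27,28,29,30,31}
step 1: r2 <- r2                     {0,1,2,3,4,5,6,7,8,9,10,11,12,13,14,15,16,17,18,19,20,21,22,23,24,25,26,27,28,29,30,31}
step 2: r1 <- ((-8 % -2) + (r2 // 4)) {0,1,2,3,4,5,6,7,8,9,10,11,12,13,14,15,16,17,18,19,20,21,22,23,24,25,26,27,28,29,30,31}
step 3: eval (min(lane, 9) == 4)     {0,1,2,3,4,5,6,7,8,9,10,11,12,13,14,15,16,17,18,19,20,21,22,23,24,25,26,27,28,29,30,31}
step 4: r1 <- r1                     {4}
step 5: r2 <- (min(r2, r2) * (lane + lane)) {0,1,2,3,5,6,7,8,9,10,11,12,13,14,15,16,17,18,19,20,21,22,23,24,25,26,27,28,29,30,31}
step 6: r1 <- ((-5 + r2) - max(r2, 7)) {0,1,2,3,4,5,6,7,8,9,10,11,12,13,14,15,16,17,18,19,20,21,22,23,24,25,26,27,28,29,30,31}

Answer: 7 steps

r1: -12,-18,-20,-18,-12,-5,-5,-5,-5,-5,-5,-5,-5,-5,-5,-5,-5,-5,-5,-5,-5,-5,-5,-5,-5,-5,-5,-5,-5,-5,-5,-5
r2: 0,-6,-8,-6,0,10,24,28,32,36,40,44,48,52,56,60,64,68,72,76,80,84,88,92,96,100,104,108,112,116,120,124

steps = 7; useful = 192; efficiency = 192/224 = 6/7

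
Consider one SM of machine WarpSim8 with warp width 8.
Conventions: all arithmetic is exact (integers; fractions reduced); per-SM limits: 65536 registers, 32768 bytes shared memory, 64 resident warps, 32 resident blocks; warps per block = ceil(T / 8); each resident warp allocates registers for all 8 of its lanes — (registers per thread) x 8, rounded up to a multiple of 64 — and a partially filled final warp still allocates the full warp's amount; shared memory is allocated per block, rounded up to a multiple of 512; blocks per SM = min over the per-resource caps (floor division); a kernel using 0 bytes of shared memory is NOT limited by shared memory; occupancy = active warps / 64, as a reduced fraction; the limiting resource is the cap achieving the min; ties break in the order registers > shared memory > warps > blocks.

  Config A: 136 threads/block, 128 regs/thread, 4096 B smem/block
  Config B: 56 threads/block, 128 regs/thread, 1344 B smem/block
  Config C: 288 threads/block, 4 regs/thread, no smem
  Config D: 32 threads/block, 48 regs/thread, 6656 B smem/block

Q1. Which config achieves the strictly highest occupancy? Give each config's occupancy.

occupancies: A 51/64, B 63/64, C 9/16, D 1/4

Answer: B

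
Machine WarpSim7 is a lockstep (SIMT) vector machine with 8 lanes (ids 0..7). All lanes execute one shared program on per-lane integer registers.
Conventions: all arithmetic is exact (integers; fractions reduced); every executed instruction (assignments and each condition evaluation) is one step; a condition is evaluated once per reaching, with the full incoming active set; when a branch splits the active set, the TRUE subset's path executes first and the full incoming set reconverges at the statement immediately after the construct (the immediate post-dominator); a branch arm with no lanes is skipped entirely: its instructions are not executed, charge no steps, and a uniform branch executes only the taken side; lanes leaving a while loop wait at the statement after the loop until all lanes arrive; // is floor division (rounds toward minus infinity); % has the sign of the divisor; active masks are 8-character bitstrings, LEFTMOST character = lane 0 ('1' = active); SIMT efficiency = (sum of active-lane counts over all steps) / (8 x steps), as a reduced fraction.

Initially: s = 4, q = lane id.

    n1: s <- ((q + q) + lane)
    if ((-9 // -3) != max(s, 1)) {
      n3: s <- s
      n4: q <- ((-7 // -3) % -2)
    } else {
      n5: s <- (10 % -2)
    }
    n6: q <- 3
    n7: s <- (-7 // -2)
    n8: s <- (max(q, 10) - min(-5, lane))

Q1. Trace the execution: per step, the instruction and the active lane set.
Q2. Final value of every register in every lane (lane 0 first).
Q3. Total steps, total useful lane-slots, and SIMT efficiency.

step 0: s <- ((q + q) + lane)        11111111
step 1: eval ((-9 // -3) != max(s, 1)) 11111111
step 2: s <- s                       10111111
step 3: q <- ((-7 // -3) % -2)       10111111
step 4: s <- (10 % -2)               01000000
step 5: q <- 3                       11111111
step 6: s <- (-7 // -2)              11111111
step 7: s <- (max(q, 10) - min(-5, lane)) 11111111

Answer: 8 steps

s: 15,15,15,15,15,15,15,15
q: 3,3,3,3,3,3,3,3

steps = 8; useful = 55; efficiency = 55/64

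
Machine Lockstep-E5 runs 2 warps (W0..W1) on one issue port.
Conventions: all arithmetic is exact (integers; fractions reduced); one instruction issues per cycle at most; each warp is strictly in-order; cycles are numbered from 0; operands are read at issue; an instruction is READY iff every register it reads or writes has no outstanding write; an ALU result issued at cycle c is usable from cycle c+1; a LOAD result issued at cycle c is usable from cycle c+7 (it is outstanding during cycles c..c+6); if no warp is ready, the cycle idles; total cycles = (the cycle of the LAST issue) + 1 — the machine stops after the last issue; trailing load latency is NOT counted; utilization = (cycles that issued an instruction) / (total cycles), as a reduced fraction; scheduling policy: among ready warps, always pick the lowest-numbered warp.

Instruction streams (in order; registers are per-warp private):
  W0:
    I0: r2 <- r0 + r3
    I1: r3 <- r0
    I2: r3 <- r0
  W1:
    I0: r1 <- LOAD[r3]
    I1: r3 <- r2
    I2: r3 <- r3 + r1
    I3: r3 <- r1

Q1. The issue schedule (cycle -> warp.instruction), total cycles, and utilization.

cycle 0: W0.I0
cycle 1: W0.I1
cycle 2: W0.I2
cycle 3: W1.I0
cycle 4: W1.I1
cycle 5: idle
cycle 6: idle
cycle 7: idle
cycle 8: idle
cycle 9: idle
cycle 10: W1.I2
cycle 11: W1.I3

Answer: 12 cycles, utilization 7/12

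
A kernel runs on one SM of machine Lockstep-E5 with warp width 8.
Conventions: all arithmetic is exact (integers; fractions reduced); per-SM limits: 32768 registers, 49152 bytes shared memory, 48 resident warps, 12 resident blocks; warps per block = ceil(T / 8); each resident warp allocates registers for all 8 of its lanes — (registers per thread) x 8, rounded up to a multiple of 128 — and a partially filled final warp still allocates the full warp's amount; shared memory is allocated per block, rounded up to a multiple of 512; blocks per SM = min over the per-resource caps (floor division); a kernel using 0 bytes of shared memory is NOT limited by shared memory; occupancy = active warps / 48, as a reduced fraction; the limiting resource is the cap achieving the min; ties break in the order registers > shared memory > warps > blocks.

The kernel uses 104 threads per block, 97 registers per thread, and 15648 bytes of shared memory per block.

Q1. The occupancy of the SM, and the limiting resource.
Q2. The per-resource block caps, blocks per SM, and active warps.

Answer: occupancy 13/24, limited by registers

registers: 2 blocks
shared memory: 3 blocks
warps: 3 blocks
blocks: 12 blocks

Answer: 2 blocks, 26 active warps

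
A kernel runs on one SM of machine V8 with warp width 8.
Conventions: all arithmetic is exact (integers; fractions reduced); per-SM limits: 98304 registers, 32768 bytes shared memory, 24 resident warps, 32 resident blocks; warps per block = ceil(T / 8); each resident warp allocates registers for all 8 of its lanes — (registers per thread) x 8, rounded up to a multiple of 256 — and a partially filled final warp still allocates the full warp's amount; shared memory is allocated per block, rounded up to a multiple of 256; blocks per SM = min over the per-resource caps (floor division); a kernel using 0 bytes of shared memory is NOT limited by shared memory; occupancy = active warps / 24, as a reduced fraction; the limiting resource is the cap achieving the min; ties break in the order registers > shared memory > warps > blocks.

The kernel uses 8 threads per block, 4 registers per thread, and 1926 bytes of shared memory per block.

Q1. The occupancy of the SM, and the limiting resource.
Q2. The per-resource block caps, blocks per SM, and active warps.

Answer: occupancy 2/3, limited by shared memory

registers: 384 blocks
shared memory: 16 blocks
warps: 24 blocks
blocks: 32 blocks

Answer: 16 blocks, 16 active warps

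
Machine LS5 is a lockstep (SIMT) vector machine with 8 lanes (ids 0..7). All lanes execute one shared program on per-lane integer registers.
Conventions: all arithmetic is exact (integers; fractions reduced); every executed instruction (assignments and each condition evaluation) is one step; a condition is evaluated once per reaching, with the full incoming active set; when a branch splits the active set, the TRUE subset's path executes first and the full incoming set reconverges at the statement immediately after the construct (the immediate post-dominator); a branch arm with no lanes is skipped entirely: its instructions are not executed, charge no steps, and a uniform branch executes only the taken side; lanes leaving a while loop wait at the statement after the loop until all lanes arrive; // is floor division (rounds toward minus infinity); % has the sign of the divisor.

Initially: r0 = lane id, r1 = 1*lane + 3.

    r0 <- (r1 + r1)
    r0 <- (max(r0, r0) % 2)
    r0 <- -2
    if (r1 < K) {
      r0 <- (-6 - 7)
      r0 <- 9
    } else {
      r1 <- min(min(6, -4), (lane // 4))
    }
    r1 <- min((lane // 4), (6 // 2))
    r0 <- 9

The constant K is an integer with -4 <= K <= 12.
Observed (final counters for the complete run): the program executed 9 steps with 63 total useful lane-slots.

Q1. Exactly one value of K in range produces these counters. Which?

Answer: K = 10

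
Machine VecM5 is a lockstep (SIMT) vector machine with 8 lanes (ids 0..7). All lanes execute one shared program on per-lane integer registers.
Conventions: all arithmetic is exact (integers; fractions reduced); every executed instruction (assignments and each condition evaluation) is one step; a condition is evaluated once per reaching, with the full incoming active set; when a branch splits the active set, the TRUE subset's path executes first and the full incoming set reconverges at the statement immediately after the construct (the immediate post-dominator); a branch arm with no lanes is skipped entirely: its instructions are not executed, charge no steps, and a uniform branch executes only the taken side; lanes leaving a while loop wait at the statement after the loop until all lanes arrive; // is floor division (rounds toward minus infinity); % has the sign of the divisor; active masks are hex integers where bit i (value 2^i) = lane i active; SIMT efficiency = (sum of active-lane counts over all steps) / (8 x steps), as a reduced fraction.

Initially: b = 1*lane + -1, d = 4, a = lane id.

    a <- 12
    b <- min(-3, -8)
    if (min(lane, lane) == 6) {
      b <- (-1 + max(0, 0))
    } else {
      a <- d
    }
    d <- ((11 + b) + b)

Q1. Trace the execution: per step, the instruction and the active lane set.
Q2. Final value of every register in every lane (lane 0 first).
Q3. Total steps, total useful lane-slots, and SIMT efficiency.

step 0: a <- 12                      0xff
step 1: b <- min(-3, -8)             0xff
step 2: eval (min(lane, lane) == 6)  0xff
step 3: b <- (-1 + max(0, 0))        0x40
step 4: a <- d                       0xbf
step 5: d <- ((11 + b) + b)          0xff

Answer: 6 steps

b: -8,-8,-8,-8,-8,-8,-1,-8
d: -5,-5,-5,-5,-5,-5,9,-5
a: 4,4,4,4,4,4,12,4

steps = 6; useful = 40; efficiency = 40/48 = 5/6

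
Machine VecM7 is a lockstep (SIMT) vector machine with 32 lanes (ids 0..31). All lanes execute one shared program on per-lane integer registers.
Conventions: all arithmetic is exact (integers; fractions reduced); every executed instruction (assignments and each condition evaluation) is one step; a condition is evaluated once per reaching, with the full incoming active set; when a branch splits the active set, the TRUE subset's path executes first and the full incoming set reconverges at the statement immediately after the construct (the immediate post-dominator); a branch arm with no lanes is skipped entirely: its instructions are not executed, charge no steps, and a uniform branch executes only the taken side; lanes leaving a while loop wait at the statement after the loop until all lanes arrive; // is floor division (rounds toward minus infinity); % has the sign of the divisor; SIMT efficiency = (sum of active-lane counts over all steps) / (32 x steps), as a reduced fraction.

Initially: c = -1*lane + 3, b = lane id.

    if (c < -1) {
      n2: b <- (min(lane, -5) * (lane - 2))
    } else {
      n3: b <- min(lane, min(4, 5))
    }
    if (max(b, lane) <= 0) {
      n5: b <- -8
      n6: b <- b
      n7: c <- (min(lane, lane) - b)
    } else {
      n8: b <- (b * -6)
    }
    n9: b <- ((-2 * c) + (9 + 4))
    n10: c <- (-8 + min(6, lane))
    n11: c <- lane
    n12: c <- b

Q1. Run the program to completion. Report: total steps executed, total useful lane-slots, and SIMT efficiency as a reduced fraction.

Answer: 12 steps, 258 useful, 43/64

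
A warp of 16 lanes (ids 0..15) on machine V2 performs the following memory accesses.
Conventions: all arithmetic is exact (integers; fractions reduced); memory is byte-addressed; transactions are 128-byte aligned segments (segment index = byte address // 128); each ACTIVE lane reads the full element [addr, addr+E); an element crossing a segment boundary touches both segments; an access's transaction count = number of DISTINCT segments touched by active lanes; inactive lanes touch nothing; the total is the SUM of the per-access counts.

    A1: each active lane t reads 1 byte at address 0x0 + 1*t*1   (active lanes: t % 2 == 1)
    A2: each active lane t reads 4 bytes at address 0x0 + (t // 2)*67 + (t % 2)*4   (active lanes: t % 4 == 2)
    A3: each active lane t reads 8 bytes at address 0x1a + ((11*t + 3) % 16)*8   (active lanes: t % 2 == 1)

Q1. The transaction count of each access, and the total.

A1: 1 transaction
A2: 4 transactions
A3: 2 transactions

Answer: 1,4,2; total 7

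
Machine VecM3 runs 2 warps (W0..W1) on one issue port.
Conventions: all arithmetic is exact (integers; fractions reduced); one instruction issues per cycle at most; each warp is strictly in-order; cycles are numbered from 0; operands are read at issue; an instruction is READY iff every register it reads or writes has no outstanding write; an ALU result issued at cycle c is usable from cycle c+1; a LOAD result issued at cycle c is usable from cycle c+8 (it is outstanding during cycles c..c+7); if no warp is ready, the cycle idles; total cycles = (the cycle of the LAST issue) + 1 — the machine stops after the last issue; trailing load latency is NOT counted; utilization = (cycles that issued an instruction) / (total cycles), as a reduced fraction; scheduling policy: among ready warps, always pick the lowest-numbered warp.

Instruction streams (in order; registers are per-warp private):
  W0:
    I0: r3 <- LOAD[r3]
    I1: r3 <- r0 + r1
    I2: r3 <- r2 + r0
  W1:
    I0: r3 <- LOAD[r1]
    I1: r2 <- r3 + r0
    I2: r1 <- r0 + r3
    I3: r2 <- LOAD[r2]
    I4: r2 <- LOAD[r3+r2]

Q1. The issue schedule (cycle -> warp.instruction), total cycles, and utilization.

cycle 0: W0.I0
cycle 1: W1.I0
cycle 2: idle
cycle 3: idle
cycle 4: idle
cycle 5: idle
cycle 6: idle
cycle 7: idle
cycle 8: W0.I1
cycle 9: W0.I2
cycle 10: W1.I1
cycle 11: W1.I2
cycle 12: W1.I3
cycle 13: idle
cycle 14: idle
cycle 15: idle
cycle 16: idle
cycle 17: idle
cycle 18: idle
cycle 19: idle
cycle 20: W1.I4

Answer: 21 cycles, utilization 8/21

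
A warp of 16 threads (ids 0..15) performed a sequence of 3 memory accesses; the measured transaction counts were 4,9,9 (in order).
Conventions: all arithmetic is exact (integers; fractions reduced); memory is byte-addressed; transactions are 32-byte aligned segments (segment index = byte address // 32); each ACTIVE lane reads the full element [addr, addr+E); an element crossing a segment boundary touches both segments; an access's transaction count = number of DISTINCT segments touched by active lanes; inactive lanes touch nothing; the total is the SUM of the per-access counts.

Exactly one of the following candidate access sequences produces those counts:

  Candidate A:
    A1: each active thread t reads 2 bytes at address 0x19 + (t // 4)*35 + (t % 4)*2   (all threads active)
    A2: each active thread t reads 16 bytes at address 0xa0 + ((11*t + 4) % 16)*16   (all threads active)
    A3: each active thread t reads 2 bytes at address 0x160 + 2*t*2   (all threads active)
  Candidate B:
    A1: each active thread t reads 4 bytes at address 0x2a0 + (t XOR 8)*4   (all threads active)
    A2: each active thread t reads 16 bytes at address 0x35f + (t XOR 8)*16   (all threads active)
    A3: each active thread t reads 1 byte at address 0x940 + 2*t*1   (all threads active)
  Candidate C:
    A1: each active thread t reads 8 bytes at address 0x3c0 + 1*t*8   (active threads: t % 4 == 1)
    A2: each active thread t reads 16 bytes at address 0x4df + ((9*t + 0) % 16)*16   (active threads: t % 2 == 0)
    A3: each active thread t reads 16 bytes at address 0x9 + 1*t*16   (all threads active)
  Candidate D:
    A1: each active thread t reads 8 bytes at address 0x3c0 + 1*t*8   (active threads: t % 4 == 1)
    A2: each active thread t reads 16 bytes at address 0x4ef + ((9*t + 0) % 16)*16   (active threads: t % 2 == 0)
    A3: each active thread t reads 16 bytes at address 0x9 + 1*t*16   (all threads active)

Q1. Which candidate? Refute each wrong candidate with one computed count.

A: A1 gives 5 transactions, not 4
B: A1 gives 2 transactions, not 4
D: A2 gives 8 transactions, not 9
C: all counts match (4,9,9)

Answer: C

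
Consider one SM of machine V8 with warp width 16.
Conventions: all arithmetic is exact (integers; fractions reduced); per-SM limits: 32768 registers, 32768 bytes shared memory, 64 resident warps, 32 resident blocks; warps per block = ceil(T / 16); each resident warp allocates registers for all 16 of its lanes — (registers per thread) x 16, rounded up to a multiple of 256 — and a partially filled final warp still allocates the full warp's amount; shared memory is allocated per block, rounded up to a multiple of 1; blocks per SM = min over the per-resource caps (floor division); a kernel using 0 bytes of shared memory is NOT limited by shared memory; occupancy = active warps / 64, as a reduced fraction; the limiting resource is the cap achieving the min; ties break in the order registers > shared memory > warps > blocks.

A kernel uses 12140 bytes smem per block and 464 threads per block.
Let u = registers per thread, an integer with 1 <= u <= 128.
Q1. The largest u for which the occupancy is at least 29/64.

Answer: u = 64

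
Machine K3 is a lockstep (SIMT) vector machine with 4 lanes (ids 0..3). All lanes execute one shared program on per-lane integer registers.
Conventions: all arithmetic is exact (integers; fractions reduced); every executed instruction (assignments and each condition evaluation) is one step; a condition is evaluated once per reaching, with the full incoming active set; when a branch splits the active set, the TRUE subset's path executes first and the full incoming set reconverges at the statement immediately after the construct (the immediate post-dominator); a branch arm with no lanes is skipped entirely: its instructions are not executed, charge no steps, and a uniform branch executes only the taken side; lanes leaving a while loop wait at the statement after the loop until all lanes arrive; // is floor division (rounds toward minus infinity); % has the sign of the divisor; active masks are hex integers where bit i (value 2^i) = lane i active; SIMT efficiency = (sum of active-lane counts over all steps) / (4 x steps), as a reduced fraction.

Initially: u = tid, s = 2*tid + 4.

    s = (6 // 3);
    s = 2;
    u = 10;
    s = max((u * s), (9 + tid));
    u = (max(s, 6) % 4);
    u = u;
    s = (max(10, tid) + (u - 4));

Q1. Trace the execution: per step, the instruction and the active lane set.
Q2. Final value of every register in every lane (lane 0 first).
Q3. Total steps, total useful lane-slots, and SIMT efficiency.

step 0: s <- (6 // 3)                0xf
step 1: s <- 2                       0xf
step 2: u <- 10                      0xf
step 3: s <- max((u * s), (9 + tid)) 0xf
step 4: u <- (max(s, 6) % 4)         0xf
step 5: u <- u                       0xf
step 6: s <- (max(10, tid) + (u - 4)) 0xf

Answer: 7 steps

u: 0,0,0,0
s: 6,6,6,6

steps = 7; useful = 28; efficiency = 28/28 = 1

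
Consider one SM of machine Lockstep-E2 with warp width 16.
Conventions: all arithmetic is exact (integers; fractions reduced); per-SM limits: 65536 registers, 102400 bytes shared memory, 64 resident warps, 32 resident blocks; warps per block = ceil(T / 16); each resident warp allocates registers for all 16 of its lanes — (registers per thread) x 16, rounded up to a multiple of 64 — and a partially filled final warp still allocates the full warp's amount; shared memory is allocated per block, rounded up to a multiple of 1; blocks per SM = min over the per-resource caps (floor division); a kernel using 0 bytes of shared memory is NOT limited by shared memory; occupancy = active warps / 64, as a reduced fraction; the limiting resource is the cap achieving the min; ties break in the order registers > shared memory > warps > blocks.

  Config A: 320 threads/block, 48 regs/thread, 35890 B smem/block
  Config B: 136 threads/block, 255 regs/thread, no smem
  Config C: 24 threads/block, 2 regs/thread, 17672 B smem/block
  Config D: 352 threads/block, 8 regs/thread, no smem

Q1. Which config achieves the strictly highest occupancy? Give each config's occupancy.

occupancies: A 5/8, B 9/64, C 5/32, D 11/16

Answer: D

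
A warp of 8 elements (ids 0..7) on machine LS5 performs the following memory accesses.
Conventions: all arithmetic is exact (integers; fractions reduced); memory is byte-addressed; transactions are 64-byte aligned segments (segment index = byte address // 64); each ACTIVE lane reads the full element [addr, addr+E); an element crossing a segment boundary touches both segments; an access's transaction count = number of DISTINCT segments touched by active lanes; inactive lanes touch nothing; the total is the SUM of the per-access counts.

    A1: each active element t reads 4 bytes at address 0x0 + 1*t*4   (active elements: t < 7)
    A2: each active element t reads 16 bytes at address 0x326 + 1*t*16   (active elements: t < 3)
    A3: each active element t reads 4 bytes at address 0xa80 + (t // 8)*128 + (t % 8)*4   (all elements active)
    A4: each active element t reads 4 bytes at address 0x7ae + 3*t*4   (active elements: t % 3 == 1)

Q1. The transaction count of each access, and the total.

A1: 1 transaction
A2: 2 transactions
A3: 1 transaction
A4: 3 transactions

Answer: 1,2,1,3; total 7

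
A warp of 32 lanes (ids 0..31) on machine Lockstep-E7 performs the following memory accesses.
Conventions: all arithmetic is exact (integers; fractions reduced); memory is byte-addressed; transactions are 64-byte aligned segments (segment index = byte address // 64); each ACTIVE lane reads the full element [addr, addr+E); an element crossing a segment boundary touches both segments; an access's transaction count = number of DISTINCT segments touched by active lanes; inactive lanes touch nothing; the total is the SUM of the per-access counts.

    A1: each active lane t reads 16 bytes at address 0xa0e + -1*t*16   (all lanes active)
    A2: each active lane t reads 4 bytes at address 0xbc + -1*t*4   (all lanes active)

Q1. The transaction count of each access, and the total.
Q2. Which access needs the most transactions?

A1: 9 transactions
A2: 2 transactions

Answer: 9,2; total 11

Answer: A1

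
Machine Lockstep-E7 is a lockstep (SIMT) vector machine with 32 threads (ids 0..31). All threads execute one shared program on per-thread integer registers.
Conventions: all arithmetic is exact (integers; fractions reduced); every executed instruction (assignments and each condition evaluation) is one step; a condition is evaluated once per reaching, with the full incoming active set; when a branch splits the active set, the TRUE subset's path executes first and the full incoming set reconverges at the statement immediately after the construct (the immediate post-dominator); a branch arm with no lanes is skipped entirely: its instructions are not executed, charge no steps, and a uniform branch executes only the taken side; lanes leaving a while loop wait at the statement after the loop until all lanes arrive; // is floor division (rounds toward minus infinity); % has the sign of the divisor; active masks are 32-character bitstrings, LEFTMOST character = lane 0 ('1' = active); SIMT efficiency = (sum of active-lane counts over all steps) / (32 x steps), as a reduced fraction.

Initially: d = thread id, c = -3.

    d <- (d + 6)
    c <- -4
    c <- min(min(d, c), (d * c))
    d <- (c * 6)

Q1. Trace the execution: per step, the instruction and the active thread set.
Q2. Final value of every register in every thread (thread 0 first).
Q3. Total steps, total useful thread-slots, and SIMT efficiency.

step 0: d <- (d + 6)                 11111111111111111111111111111111
step 1: c <- -4                      11111111111111111111111111111111
step 2: c <- min(min(d, c), (d * c)) 11111111111111111111111111111111
step 3: d <- (c * 6)                 11111111111111111111111111111111

Answer: 4 steps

d: -144,-168,-192,-216,-240,-264,-288,-312,-336,-360,-384,-408,-432,-456,-480,-504,-528,-552,-576,-600,-624,-648,-672,-696,-720,-744,-768,-792,-816,-840,-864,-888
c: -24,-28,-32,-36,-40,-44,-48,-52,-56,-60,-64,-68,-72,-76,-80,-84,-88,-92,-96,-100,-104,-108,-112,-116,-120,-124,-128,-132,-136,-140,-144,-148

steps = 4; useful = 128; efficiency = 128/128 = 1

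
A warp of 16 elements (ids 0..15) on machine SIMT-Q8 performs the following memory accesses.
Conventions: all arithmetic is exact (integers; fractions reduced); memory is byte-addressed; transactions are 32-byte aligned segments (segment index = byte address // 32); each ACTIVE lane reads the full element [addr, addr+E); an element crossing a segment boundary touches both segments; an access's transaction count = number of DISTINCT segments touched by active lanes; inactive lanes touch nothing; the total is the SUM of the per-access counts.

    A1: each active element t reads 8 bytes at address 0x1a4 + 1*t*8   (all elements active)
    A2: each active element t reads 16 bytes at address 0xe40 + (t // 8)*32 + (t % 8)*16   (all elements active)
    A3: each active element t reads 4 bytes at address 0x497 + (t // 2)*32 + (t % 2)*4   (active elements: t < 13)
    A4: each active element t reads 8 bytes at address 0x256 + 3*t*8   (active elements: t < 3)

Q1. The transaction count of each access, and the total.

A1: 5 transactions
A2: 5 transactions
A3: 7 transactions
A4: 3 transactions

Answer: 5,5,7,3; total 20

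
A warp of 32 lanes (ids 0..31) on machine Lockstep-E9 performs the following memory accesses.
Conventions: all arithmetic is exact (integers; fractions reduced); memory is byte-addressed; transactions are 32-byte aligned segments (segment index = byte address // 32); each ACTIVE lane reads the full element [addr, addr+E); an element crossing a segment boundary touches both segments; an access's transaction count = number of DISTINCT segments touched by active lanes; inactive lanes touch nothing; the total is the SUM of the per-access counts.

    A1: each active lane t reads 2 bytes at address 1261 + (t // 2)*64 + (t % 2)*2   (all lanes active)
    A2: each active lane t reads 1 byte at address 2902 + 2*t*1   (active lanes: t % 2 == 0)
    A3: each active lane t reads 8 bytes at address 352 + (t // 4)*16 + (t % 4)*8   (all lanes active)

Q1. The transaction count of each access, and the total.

A1: 16 transactions
A2: 3 transactions
A3: 5 transactions

Answer: 16,3,5; total 24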